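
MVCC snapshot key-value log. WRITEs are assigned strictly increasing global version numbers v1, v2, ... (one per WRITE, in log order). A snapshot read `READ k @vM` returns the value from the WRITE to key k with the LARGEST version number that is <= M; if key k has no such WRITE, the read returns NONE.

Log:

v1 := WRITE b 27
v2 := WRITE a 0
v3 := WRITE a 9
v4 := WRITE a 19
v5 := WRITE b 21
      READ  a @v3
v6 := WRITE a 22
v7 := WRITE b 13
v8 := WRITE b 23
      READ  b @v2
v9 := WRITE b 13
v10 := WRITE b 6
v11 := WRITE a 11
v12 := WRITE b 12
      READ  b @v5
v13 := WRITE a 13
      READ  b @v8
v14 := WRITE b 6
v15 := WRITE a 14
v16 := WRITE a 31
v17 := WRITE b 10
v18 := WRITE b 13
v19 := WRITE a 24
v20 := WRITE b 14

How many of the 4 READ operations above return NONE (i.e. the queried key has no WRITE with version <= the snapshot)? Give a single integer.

Answer: 0

Derivation:
v1: WRITE b=27  (b history now [(1, 27)])
v2: WRITE a=0  (a history now [(2, 0)])
v3: WRITE a=9  (a history now [(2, 0), (3, 9)])
v4: WRITE a=19  (a history now [(2, 0), (3, 9), (4, 19)])
v5: WRITE b=21  (b history now [(1, 27), (5, 21)])
READ a @v3: history=[(2, 0), (3, 9), (4, 19)] -> pick v3 -> 9
v6: WRITE a=22  (a history now [(2, 0), (3, 9), (4, 19), (6, 22)])
v7: WRITE b=13  (b history now [(1, 27), (5, 21), (7, 13)])
v8: WRITE b=23  (b history now [(1, 27), (5, 21), (7, 13), (8, 23)])
READ b @v2: history=[(1, 27), (5, 21), (7, 13), (8, 23)] -> pick v1 -> 27
v9: WRITE b=13  (b history now [(1, 27), (5, 21), (7, 13), (8, 23), (9, 13)])
v10: WRITE b=6  (b history now [(1, 27), (5, 21), (7, 13), (8, 23), (9, 13), (10, 6)])
v11: WRITE a=11  (a history now [(2, 0), (3, 9), (4, 19), (6, 22), (11, 11)])
v12: WRITE b=12  (b history now [(1, 27), (5, 21), (7, 13), (8, 23), (9, 13), (10, 6), (12, 12)])
READ b @v5: history=[(1, 27), (5, 21), (7, 13), (8, 23), (9, 13), (10, 6), (12, 12)] -> pick v5 -> 21
v13: WRITE a=13  (a history now [(2, 0), (3, 9), (4, 19), (6, 22), (11, 11), (13, 13)])
READ b @v8: history=[(1, 27), (5, 21), (7, 13), (8, 23), (9, 13), (10, 6), (12, 12)] -> pick v8 -> 23
v14: WRITE b=6  (b history now [(1, 27), (5, 21), (7, 13), (8, 23), (9, 13), (10, 6), (12, 12), (14, 6)])
v15: WRITE a=14  (a history now [(2, 0), (3, 9), (4, 19), (6, 22), (11, 11), (13, 13), (15, 14)])
v16: WRITE a=31  (a history now [(2, 0), (3, 9), (4, 19), (6, 22), (11, 11), (13, 13), (15, 14), (16, 31)])
v17: WRITE b=10  (b history now [(1, 27), (5, 21), (7, 13), (8, 23), (9, 13), (10, 6), (12, 12), (14, 6), (17, 10)])
v18: WRITE b=13  (b history now [(1, 27), (5, 21), (7, 13), (8, 23), (9, 13), (10, 6), (12, 12), (14, 6), (17, 10), (18, 13)])
v19: WRITE a=24  (a history now [(2, 0), (3, 9), (4, 19), (6, 22), (11, 11), (13, 13), (15, 14), (16, 31), (19, 24)])
v20: WRITE b=14  (b history now [(1, 27), (5, 21), (7, 13), (8, 23), (9, 13), (10, 6), (12, 12), (14, 6), (17, 10), (18, 13), (20, 14)])
Read results in order: ['9', '27', '21', '23']
NONE count = 0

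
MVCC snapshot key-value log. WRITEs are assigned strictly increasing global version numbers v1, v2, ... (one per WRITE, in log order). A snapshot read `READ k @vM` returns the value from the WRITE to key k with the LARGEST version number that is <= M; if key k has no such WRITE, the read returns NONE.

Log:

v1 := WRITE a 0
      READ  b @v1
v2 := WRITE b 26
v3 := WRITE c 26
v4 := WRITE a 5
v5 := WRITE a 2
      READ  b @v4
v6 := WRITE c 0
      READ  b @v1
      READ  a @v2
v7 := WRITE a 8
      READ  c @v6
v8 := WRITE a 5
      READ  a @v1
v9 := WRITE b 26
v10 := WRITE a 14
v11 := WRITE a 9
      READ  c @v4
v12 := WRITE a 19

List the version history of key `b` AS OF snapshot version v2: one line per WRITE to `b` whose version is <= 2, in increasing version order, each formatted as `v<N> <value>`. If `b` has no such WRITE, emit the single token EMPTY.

Answer: v2 26

Derivation:
Scan writes for key=b with version <= 2:
  v1 WRITE a 0 -> skip
  v2 WRITE b 26 -> keep
  v3 WRITE c 26 -> skip
  v4 WRITE a 5 -> skip
  v5 WRITE a 2 -> skip
  v6 WRITE c 0 -> skip
  v7 WRITE a 8 -> skip
  v8 WRITE a 5 -> skip
  v9 WRITE b 26 -> drop (> snap)
  v10 WRITE a 14 -> skip
  v11 WRITE a 9 -> skip
  v12 WRITE a 19 -> skip
Collected: [(2, 26)]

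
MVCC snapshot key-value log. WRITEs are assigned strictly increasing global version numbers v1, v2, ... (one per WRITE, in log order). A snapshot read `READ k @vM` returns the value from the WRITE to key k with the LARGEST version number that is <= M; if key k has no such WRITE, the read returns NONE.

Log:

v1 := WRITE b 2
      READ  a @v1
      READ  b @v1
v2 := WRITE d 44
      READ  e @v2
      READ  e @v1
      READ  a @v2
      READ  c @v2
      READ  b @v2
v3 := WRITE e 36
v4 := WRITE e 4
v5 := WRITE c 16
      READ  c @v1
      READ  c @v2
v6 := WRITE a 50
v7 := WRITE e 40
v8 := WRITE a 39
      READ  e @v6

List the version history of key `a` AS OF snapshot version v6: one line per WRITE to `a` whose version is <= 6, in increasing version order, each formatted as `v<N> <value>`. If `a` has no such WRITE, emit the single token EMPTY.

Scan writes for key=a with version <= 6:
  v1 WRITE b 2 -> skip
  v2 WRITE d 44 -> skip
  v3 WRITE e 36 -> skip
  v4 WRITE e 4 -> skip
  v5 WRITE c 16 -> skip
  v6 WRITE a 50 -> keep
  v7 WRITE e 40 -> skip
  v8 WRITE a 39 -> drop (> snap)
Collected: [(6, 50)]

Answer: v6 50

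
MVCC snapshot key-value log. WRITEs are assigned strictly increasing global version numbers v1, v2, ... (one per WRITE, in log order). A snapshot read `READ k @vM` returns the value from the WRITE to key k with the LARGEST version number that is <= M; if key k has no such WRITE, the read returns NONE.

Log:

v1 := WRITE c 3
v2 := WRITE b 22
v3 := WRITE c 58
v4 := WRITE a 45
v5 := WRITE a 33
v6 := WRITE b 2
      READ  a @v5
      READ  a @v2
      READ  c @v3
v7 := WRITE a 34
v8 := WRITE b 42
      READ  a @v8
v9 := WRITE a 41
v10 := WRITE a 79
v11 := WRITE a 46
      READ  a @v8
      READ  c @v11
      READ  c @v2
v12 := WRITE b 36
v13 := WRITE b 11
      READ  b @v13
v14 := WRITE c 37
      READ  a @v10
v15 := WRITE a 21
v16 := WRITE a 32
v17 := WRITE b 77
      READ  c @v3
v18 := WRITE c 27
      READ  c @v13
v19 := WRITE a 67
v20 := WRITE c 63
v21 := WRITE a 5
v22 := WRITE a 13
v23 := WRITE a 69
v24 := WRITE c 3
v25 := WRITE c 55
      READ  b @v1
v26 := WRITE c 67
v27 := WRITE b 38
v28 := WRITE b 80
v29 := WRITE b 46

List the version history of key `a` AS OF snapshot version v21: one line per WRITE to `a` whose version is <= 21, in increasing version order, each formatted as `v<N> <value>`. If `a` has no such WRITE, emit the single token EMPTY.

Scan writes for key=a with version <= 21:
  v1 WRITE c 3 -> skip
  v2 WRITE b 22 -> skip
  v3 WRITE c 58 -> skip
  v4 WRITE a 45 -> keep
  v5 WRITE a 33 -> keep
  v6 WRITE b 2 -> skip
  v7 WRITE a 34 -> keep
  v8 WRITE b 42 -> skip
  v9 WRITE a 41 -> keep
  v10 WRITE a 79 -> keep
  v11 WRITE a 46 -> keep
  v12 WRITE b 36 -> skip
  v13 WRITE b 11 -> skip
  v14 WRITE c 37 -> skip
  v15 WRITE a 21 -> keep
  v16 WRITE a 32 -> keep
  v17 WRITE b 77 -> skip
  v18 WRITE c 27 -> skip
  v19 WRITE a 67 -> keep
  v20 WRITE c 63 -> skip
  v21 WRITE a 5 -> keep
  v22 WRITE a 13 -> drop (> snap)
  v23 WRITE a 69 -> drop (> snap)
  v24 WRITE c 3 -> skip
  v25 WRITE c 55 -> skip
  v26 WRITE c 67 -> skip
  v27 WRITE b 38 -> skip
  v28 WRITE b 80 -> skip
  v29 WRITE b 46 -> skip
Collected: [(4, 45), (5, 33), (7, 34), (9, 41), (10, 79), (11, 46), (15, 21), (16, 32), (19, 67), (21, 5)]

Answer: v4 45
v5 33
v7 34
v9 41
v10 79
v11 46
v15 21
v16 32
v19 67
v21 5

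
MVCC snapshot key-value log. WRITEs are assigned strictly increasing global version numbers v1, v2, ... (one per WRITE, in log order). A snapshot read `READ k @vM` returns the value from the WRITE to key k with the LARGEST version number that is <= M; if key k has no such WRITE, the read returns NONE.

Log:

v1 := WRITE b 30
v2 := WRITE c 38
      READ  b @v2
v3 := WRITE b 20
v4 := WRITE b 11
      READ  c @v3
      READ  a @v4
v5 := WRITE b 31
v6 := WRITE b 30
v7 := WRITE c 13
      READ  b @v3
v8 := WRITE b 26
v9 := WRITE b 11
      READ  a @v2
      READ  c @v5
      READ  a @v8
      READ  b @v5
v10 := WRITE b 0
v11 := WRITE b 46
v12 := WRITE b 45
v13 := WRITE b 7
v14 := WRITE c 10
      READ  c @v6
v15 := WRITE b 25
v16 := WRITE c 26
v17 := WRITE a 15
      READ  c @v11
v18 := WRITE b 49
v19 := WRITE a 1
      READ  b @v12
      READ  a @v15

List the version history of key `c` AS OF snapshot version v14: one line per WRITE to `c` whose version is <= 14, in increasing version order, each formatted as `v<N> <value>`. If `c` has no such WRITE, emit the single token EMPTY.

Scan writes for key=c with version <= 14:
  v1 WRITE b 30 -> skip
  v2 WRITE c 38 -> keep
  v3 WRITE b 20 -> skip
  v4 WRITE b 11 -> skip
  v5 WRITE b 31 -> skip
  v6 WRITE b 30 -> skip
  v7 WRITE c 13 -> keep
  v8 WRITE b 26 -> skip
  v9 WRITE b 11 -> skip
  v10 WRITE b 0 -> skip
  v11 WRITE b 46 -> skip
  v12 WRITE b 45 -> skip
  v13 WRITE b 7 -> skip
  v14 WRITE c 10 -> keep
  v15 WRITE b 25 -> skip
  v16 WRITE c 26 -> drop (> snap)
  v17 WRITE a 15 -> skip
  v18 WRITE b 49 -> skip
  v19 WRITE a 1 -> skip
Collected: [(2, 38), (7, 13), (14, 10)]

Answer: v2 38
v7 13
v14 10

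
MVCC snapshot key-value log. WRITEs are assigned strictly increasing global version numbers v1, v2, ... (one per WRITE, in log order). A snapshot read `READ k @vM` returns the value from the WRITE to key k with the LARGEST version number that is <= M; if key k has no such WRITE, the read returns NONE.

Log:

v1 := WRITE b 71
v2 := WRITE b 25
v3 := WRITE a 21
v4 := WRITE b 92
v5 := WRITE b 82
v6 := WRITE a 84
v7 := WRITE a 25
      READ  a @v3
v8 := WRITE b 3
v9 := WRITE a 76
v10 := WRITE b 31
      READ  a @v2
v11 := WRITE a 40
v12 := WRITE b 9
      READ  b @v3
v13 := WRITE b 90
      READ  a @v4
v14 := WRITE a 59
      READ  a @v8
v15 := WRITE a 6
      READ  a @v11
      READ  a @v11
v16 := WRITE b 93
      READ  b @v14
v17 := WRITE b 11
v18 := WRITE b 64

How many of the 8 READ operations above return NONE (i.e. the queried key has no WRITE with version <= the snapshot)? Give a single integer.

Answer: 1

Derivation:
v1: WRITE b=71  (b history now [(1, 71)])
v2: WRITE b=25  (b history now [(1, 71), (2, 25)])
v3: WRITE a=21  (a history now [(3, 21)])
v4: WRITE b=92  (b history now [(1, 71), (2, 25), (4, 92)])
v5: WRITE b=82  (b history now [(1, 71), (2, 25), (4, 92), (5, 82)])
v6: WRITE a=84  (a history now [(3, 21), (6, 84)])
v7: WRITE a=25  (a history now [(3, 21), (6, 84), (7, 25)])
READ a @v3: history=[(3, 21), (6, 84), (7, 25)] -> pick v3 -> 21
v8: WRITE b=3  (b history now [(1, 71), (2, 25), (4, 92), (5, 82), (8, 3)])
v9: WRITE a=76  (a history now [(3, 21), (6, 84), (7, 25), (9, 76)])
v10: WRITE b=31  (b history now [(1, 71), (2, 25), (4, 92), (5, 82), (8, 3), (10, 31)])
READ a @v2: history=[(3, 21), (6, 84), (7, 25), (9, 76)] -> no version <= 2 -> NONE
v11: WRITE a=40  (a history now [(3, 21), (6, 84), (7, 25), (9, 76), (11, 40)])
v12: WRITE b=9  (b history now [(1, 71), (2, 25), (4, 92), (5, 82), (8, 3), (10, 31), (12, 9)])
READ b @v3: history=[(1, 71), (2, 25), (4, 92), (5, 82), (8, 3), (10, 31), (12, 9)] -> pick v2 -> 25
v13: WRITE b=90  (b history now [(1, 71), (2, 25), (4, 92), (5, 82), (8, 3), (10, 31), (12, 9), (13, 90)])
READ a @v4: history=[(3, 21), (6, 84), (7, 25), (9, 76), (11, 40)] -> pick v3 -> 21
v14: WRITE a=59  (a history now [(3, 21), (6, 84), (7, 25), (9, 76), (11, 40), (14, 59)])
READ a @v8: history=[(3, 21), (6, 84), (7, 25), (9, 76), (11, 40), (14, 59)] -> pick v7 -> 25
v15: WRITE a=6  (a history now [(3, 21), (6, 84), (7, 25), (9, 76), (11, 40), (14, 59), (15, 6)])
READ a @v11: history=[(3, 21), (6, 84), (7, 25), (9, 76), (11, 40), (14, 59), (15, 6)] -> pick v11 -> 40
READ a @v11: history=[(3, 21), (6, 84), (7, 25), (9, 76), (11, 40), (14, 59), (15, 6)] -> pick v11 -> 40
v16: WRITE b=93  (b history now [(1, 71), (2, 25), (4, 92), (5, 82), (8, 3), (10, 31), (12, 9), (13, 90), (16, 93)])
READ b @v14: history=[(1, 71), (2, 25), (4, 92), (5, 82), (8, 3), (10, 31), (12, 9), (13, 90), (16, 93)] -> pick v13 -> 90
v17: WRITE b=11  (b history now [(1, 71), (2, 25), (4, 92), (5, 82), (8, 3), (10, 31), (12, 9), (13, 90), (16, 93), (17, 11)])
v18: WRITE b=64  (b history now [(1, 71), (2, 25), (4, 92), (5, 82), (8, 3), (10, 31), (12, 9), (13, 90), (16, 93), (17, 11), (18, 64)])
Read results in order: ['21', 'NONE', '25', '21', '25', '40', '40', '90']
NONE count = 1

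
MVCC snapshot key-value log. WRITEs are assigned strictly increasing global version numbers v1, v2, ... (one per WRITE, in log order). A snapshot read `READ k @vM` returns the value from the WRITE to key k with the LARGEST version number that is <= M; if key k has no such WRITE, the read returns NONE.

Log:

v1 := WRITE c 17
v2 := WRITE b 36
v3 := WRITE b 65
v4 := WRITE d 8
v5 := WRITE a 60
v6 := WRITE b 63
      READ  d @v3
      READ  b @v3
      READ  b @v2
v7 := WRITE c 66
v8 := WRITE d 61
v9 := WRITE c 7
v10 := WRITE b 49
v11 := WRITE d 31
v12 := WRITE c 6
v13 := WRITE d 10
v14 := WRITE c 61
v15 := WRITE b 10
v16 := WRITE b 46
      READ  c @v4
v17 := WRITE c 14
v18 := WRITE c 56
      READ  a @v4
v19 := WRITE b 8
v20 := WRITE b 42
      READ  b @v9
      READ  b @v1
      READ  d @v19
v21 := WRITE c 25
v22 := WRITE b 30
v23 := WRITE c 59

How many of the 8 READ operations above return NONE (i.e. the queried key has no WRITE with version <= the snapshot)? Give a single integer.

Answer: 3

Derivation:
v1: WRITE c=17  (c history now [(1, 17)])
v2: WRITE b=36  (b history now [(2, 36)])
v3: WRITE b=65  (b history now [(2, 36), (3, 65)])
v4: WRITE d=8  (d history now [(4, 8)])
v5: WRITE a=60  (a history now [(5, 60)])
v6: WRITE b=63  (b history now [(2, 36), (3, 65), (6, 63)])
READ d @v3: history=[(4, 8)] -> no version <= 3 -> NONE
READ b @v3: history=[(2, 36), (3, 65), (6, 63)] -> pick v3 -> 65
READ b @v2: history=[(2, 36), (3, 65), (6, 63)] -> pick v2 -> 36
v7: WRITE c=66  (c history now [(1, 17), (7, 66)])
v8: WRITE d=61  (d history now [(4, 8), (8, 61)])
v9: WRITE c=7  (c history now [(1, 17), (7, 66), (9, 7)])
v10: WRITE b=49  (b history now [(2, 36), (3, 65), (6, 63), (10, 49)])
v11: WRITE d=31  (d history now [(4, 8), (8, 61), (11, 31)])
v12: WRITE c=6  (c history now [(1, 17), (7, 66), (9, 7), (12, 6)])
v13: WRITE d=10  (d history now [(4, 8), (8, 61), (11, 31), (13, 10)])
v14: WRITE c=61  (c history now [(1, 17), (7, 66), (9, 7), (12, 6), (14, 61)])
v15: WRITE b=10  (b history now [(2, 36), (3, 65), (6, 63), (10, 49), (15, 10)])
v16: WRITE b=46  (b history now [(2, 36), (3, 65), (6, 63), (10, 49), (15, 10), (16, 46)])
READ c @v4: history=[(1, 17), (7, 66), (9, 7), (12, 6), (14, 61)] -> pick v1 -> 17
v17: WRITE c=14  (c history now [(1, 17), (7, 66), (9, 7), (12, 6), (14, 61), (17, 14)])
v18: WRITE c=56  (c history now [(1, 17), (7, 66), (9, 7), (12, 6), (14, 61), (17, 14), (18, 56)])
READ a @v4: history=[(5, 60)] -> no version <= 4 -> NONE
v19: WRITE b=8  (b history now [(2, 36), (3, 65), (6, 63), (10, 49), (15, 10), (16, 46), (19, 8)])
v20: WRITE b=42  (b history now [(2, 36), (3, 65), (6, 63), (10, 49), (15, 10), (16, 46), (19, 8), (20, 42)])
READ b @v9: history=[(2, 36), (3, 65), (6, 63), (10, 49), (15, 10), (16, 46), (19, 8), (20, 42)] -> pick v6 -> 63
READ b @v1: history=[(2, 36), (3, 65), (6, 63), (10, 49), (15, 10), (16, 46), (19, 8), (20, 42)] -> no version <= 1 -> NONE
READ d @v19: history=[(4, 8), (8, 61), (11, 31), (13, 10)] -> pick v13 -> 10
v21: WRITE c=25  (c history now [(1, 17), (7, 66), (9, 7), (12, 6), (14, 61), (17, 14), (18, 56), (21, 25)])
v22: WRITE b=30  (b history now [(2, 36), (3, 65), (6, 63), (10, 49), (15, 10), (16, 46), (19, 8), (20, 42), (22, 30)])
v23: WRITE c=59  (c history now [(1, 17), (7, 66), (9, 7), (12, 6), (14, 61), (17, 14), (18, 56), (21, 25), (23, 59)])
Read results in order: ['NONE', '65', '36', '17', 'NONE', '63', 'NONE', '10']
NONE count = 3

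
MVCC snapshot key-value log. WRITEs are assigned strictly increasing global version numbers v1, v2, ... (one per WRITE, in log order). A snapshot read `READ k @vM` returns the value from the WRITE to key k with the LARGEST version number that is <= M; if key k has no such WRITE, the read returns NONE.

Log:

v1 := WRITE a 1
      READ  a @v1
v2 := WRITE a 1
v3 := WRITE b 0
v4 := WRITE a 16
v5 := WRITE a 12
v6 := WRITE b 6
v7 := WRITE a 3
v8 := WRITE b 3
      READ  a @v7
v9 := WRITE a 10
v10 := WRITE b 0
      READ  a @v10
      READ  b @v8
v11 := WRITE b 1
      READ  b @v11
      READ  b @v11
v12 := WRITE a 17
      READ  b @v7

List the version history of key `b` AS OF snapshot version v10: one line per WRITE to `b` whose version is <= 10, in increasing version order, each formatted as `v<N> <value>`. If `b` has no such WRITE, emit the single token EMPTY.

Scan writes for key=b with version <= 10:
  v1 WRITE a 1 -> skip
  v2 WRITE a 1 -> skip
  v3 WRITE b 0 -> keep
  v4 WRITE a 16 -> skip
  v5 WRITE a 12 -> skip
  v6 WRITE b 6 -> keep
  v7 WRITE a 3 -> skip
  v8 WRITE b 3 -> keep
  v9 WRITE a 10 -> skip
  v10 WRITE b 0 -> keep
  v11 WRITE b 1 -> drop (> snap)
  v12 WRITE a 17 -> skip
Collected: [(3, 0), (6, 6), (8, 3), (10, 0)]

Answer: v3 0
v6 6
v8 3
v10 0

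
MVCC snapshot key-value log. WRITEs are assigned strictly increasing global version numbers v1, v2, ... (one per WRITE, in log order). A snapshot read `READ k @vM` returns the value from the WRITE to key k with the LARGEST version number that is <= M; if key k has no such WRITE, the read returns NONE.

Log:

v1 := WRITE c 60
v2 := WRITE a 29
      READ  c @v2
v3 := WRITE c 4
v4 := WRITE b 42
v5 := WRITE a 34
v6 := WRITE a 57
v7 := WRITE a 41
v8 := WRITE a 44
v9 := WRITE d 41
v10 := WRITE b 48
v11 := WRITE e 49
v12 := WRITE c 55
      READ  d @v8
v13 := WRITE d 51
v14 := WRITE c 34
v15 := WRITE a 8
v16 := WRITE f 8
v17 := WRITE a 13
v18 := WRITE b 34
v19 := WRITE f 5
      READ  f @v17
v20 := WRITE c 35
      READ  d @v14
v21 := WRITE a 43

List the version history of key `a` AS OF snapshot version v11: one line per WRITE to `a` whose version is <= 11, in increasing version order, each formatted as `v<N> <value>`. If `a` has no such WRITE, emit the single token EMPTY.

Scan writes for key=a with version <= 11:
  v1 WRITE c 60 -> skip
  v2 WRITE a 29 -> keep
  v3 WRITE c 4 -> skip
  v4 WRITE b 42 -> skip
  v5 WRITE a 34 -> keep
  v6 WRITE a 57 -> keep
  v7 WRITE a 41 -> keep
  v8 WRITE a 44 -> keep
  v9 WRITE d 41 -> skip
  v10 WRITE b 48 -> skip
  v11 WRITE e 49 -> skip
  v12 WRITE c 55 -> skip
  v13 WRITE d 51 -> skip
  v14 WRITE c 34 -> skip
  v15 WRITE a 8 -> drop (> snap)
  v16 WRITE f 8 -> skip
  v17 WRITE a 13 -> drop (> snap)
  v18 WRITE b 34 -> skip
  v19 WRITE f 5 -> skip
  v20 WRITE c 35 -> skip
  v21 WRITE a 43 -> drop (> snap)
Collected: [(2, 29), (5, 34), (6, 57), (7, 41), (8, 44)]

Answer: v2 29
v5 34
v6 57
v7 41
v8 44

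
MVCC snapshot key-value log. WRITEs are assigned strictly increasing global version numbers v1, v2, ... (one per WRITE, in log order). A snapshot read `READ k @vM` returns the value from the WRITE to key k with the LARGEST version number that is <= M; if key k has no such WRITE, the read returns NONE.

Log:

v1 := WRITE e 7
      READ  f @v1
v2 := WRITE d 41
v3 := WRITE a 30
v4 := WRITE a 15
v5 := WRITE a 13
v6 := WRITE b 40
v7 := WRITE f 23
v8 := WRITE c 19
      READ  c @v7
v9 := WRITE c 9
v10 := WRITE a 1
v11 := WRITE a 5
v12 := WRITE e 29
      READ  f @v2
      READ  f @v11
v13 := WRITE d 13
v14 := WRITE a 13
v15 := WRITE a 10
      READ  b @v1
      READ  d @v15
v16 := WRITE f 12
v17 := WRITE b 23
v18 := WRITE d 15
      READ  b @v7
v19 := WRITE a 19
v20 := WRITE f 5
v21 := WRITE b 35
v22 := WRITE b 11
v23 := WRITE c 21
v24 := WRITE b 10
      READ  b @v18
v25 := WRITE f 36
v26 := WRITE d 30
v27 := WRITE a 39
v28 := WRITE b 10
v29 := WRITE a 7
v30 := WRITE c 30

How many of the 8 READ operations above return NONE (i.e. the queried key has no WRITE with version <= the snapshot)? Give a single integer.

Answer: 4

Derivation:
v1: WRITE e=7  (e history now [(1, 7)])
READ f @v1: history=[] -> no version <= 1 -> NONE
v2: WRITE d=41  (d history now [(2, 41)])
v3: WRITE a=30  (a history now [(3, 30)])
v4: WRITE a=15  (a history now [(3, 30), (4, 15)])
v5: WRITE a=13  (a history now [(3, 30), (4, 15), (5, 13)])
v6: WRITE b=40  (b history now [(6, 40)])
v7: WRITE f=23  (f history now [(7, 23)])
v8: WRITE c=19  (c history now [(8, 19)])
READ c @v7: history=[(8, 19)] -> no version <= 7 -> NONE
v9: WRITE c=9  (c history now [(8, 19), (9, 9)])
v10: WRITE a=1  (a history now [(3, 30), (4, 15), (5, 13), (10, 1)])
v11: WRITE a=5  (a history now [(3, 30), (4, 15), (5, 13), (10, 1), (11, 5)])
v12: WRITE e=29  (e history now [(1, 7), (12, 29)])
READ f @v2: history=[(7, 23)] -> no version <= 2 -> NONE
READ f @v11: history=[(7, 23)] -> pick v7 -> 23
v13: WRITE d=13  (d history now [(2, 41), (13, 13)])
v14: WRITE a=13  (a history now [(3, 30), (4, 15), (5, 13), (10, 1), (11, 5), (14, 13)])
v15: WRITE a=10  (a history now [(3, 30), (4, 15), (5, 13), (10, 1), (11, 5), (14, 13), (15, 10)])
READ b @v1: history=[(6, 40)] -> no version <= 1 -> NONE
READ d @v15: history=[(2, 41), (13, 13)] -> pick v13 -> 13
v16: WRITE f=12  (f history now [(7, 23), (16, 12)])
v17: WRITE b=23  (b history now [(6, 40), (17, 23)])
v18: WRITE d=15  (d history now [(2, 41), (13, 13), (18, 15)])
READ b @v7: history=[(6, 40), (17, 23)] -> pick v6 -> 40
v19: WRITE a=19  (a history now [(3, 30), (4, 15), (5, 13), (10, 1), (11, 5), (14, 13), (15, 10), (19, 19)])
v20: WRITE f=5  (f history now [(7, 23), (16, 12), (20, 5)])
v21: WRITE b=35  (b history now [(6, 40), (17, 23), (21, 35)])
v22: WRITE b=11  (b history now [(6, 40), (17, 23), (21, 35), (22, 11)])
v23: WRITE c=21  (c history now [(8, 19), (9, 9), (23, 21)])
v24: WRITE b=10  (b history now [(6, 40), (17, 23), (21, 35), (22, 11), (24, 10)])
READ b @v18: history=[(6, 40), (17, 23), (21, 35), (22, 11), (24, 10)] -> pick v17 -> 23
v25: WRITE f=36  (f history now [(7, 23), (16, 12), (20, 5), (25, 36)])
v26: WRITE d=30  (d history now [(2, 41), (13, 13), (18, 15), (26, 30)])
v27: WRITE a=39  (a history now [(3, 30), (4, 15), (5, 13), (10, 1), (11, 5), (14, 13), (15, 10), (19, 19), (27, 39)])
v28: WRITE b=10  (b history now [(6, 40), (17, 23), (21, 35), (22, 11), (24, 10), (28, 10)])
v29: WRITE a=7  (a history now [(3, 30), (4, 15), (5, 13), (10, 1), (11, 5), (14, 13), (15, 10), (19, 19), (27, 39), (29, 7)])
v30: WRITE c=30  (c history now [(8, 19), (9, 9), (23, 21), (30, 30)])
Read results in order: ['NONE', 'NONE', 'NONE', '23', 'NONE', '13', '40', '23']
NONE count = 4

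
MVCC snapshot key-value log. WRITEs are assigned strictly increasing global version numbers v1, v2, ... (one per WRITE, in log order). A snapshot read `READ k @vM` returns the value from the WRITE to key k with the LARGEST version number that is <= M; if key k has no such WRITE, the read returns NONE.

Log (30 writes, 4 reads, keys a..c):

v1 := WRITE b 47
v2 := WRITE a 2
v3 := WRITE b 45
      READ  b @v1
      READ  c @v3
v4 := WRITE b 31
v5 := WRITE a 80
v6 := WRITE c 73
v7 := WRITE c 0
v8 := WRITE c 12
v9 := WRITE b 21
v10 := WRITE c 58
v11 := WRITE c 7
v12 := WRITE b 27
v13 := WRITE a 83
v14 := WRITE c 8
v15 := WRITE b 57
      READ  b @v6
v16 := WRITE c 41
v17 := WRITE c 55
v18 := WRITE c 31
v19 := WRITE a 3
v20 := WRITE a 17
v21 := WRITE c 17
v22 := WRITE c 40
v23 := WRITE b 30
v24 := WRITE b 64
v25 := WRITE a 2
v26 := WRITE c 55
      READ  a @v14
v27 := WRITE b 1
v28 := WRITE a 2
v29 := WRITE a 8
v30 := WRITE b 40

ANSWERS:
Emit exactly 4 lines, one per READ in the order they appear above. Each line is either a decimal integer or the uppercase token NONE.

v1: WRITE b=47  (b history now [(1, 47)])
v2: WRITE a=2  (a history now [(2, 2)])
v3: WRITE b=45  (b history now [(1, 47), (3, 45)])
READ b @v1: history=[(1, 47), (3, 45)] -> pick v1 -> 47
READ c @v3: history=[] -> no version <= 3 -> NONE
v4: WRITE b=31  (b history now [(1, 47), (3, 45), (4, 31)])
v5: WRITE a=80  (a history now [(2, 2), (5, 80)])
v6: WRITE c=73  (c history now [(6, 73)])
v7: WRITE c=0  (c history now [(6, 73), (7, 0)])
v8: WRITE c=12  (c history now [(6, 73), (7, 0), (8, 12)])
v9: WRITE b=21  (b history now [(1, 47), (3, 45), (4, 31), (9, 21)])
v10: WRITE c=58  (c history now [(6, 73), (7, 0), (8, 12), (10, 58)])
v11: WRITE c=7  (c history now [(6, 73), (7, 0), (8, 12), (10, 58), (11, 7)])
v12: WRITE b=27  (b history now [(1, 47), (3, 45), (4, 31), (9, 21), (12, 27)])
v13: WRITE a=83  (a history now [(2, 2), (5, 80), (13, 83)])
v14: WRITE c=8  (c history now [(6, 73), (7, 0), (8, 12), (10, 58), (11, 7), (14, 8)])
v15: WRITE b=57  (b history now [(1, 47), (3, 45), (4, 31), (9, 21), (12, 27), (15, 57)])
READ b @v6: history=[(1, 47), (3, 45), (4, 31), (9, 21), (12, 27), (15, 57)] -> pick v4 -> 31
v16: WRITE c=41  (c history now [(6, 73), (7, 0), (8, 12), (10, 58), (11, 7), (14, 8), (16, 41)])
v17: WRITE c=55  (c history now [(6, 73), (7, 0), (8, 12), (10, 58), (11, 7), (14, 8), (16, 41), (17, 55)])
v18: WRITE c=31  (c history now [(6, 73), (7, 0), (8, 12), (10, 58), (11, 7), (14, 8), (16, 41), (17, 55), (18, 31)])
v19: WRITE a=3  (a history now [(2, 2), (5, 80), (13, 83), (19, 3)])
v20: WRITE a=17  (a history now [(2, 2), (5, 80), (13, 83), (19, 3), (20, 17)])
v21: WRITE c=17  (c history now [(6, 73), (7, 0), (8, 12), (10, 58), (11, 7), (14, 8), (16, 41), (17, 55), (18, 31), (21, 17)])
v22: WRITE c=40  (c history now [(6, 73), (7, 0), (8, 12), (10, 58), (11, 7), (14, 8), (16, 41), (17, 55), (18, 31), (21, 17), (22, 40)])
v23: WRITE b=30  (b history now [(1, 47), (3, 45), (4, 31), (9, 21), (12, 27), (15, 57), (23, 30)])
v24: WRITE b=64  (b history now [(1, 47), (3, 45), (4, 31), (9, 21), (12, 27), (15, 57), (23, 30), (24, 64)])
v25: WRITE a=2  (a history now [(2, 2), (5, 80), (13, 83), (19, 3), (20, 17), (25, 2)])
v26: WRITE c=55  (c history now [(6, 73), (7, 0), (8, 12), (10, 58), (11, 7), (14, 8), (16, 41), (17, 55), (18, 31), (21, 17), (22, 40), (26, 55)])
READ a @v14: history=[(2, 2), (5, 80), (13, 83), (19, 3), (20, 17), (25, 2)] -> pick v13 -> 83
v27: WRITE b=1  (b history now [(1, 47), (3, 45), (4, 31), (9, 21), (12, 27), (15, 57), (23, 30), (24, 64), (27, 1)])
v28: WRITE a=2  (a history now [(2, 2), (5, 80), (13, 83), (19, 3), (20, 17), (25, 2), (28, 2)])
v29: WRITE a=8  (a history now [(2, 2), (5, 80), (13, 83), (19, 3), (20, 17), (25, 2), (28, 2), (29, 8)])
v30: WRITE b=40  (b history now [(1, 47), (3, 45), (4, 31), (9, 21), (12, 27), (15, 57), (23, 30), (24, 64), (27, 1), (30, 40)])

Answer: 47
NONE
31
83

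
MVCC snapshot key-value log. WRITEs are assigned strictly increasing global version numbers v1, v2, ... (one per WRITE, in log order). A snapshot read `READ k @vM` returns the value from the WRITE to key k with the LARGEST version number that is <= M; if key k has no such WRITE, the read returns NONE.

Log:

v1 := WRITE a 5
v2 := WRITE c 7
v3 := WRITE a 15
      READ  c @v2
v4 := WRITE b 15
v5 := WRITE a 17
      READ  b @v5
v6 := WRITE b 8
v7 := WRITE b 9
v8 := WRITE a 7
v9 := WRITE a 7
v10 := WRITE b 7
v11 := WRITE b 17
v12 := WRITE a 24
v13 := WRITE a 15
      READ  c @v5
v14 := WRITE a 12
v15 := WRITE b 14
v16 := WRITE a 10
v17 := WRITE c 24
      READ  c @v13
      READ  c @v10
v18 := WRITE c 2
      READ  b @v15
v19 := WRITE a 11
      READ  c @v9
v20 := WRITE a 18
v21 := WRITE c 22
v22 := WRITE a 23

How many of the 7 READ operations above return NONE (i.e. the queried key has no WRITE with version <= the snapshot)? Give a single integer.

v1: WRITE a=5  (a history now [(1, 5)])
v2: WRITE c=7  (c history now [(2, 7)])
v3: WRITE a=15  (a history now [(1, 5), (3, 15)])
READ c @v2: history=[(2, 7)] -> pick v2 -> 7
v4: WRITE b=15  (b history now [(4, 15)])
v5: WRITE a=17  (a history now [(1, 5), (3, 15), (5, 17)])
READ b @v5: history=[(4, 15)] -> pick v4 -> 15
v6: WRITE b=8  (b history now [(4, 15), (6, 8)])
v7: WRITE b=9  (b history now [(4, 15), (6, 8), (7, 9)])
v8: WRITE a=7  (a history now [(1, 5), (3, 15), (5, 17), (8, 7)])
v9: WRITE a=7  (a history now [(1, 5), (3, 15), (5, 17), (8, 7), (9, 7)])
v10: WRITE b=7  (b history now [(4, 15), (6, 8), (7, 9), (10, 7)])
v11: WRITE b=17  (b history now [(4, 15), (6, 8), (7, 9), (10, 7), (11, 17)])
v12: WRITE a=24  (a history now [(1, 5), (3, 15), (5, 17), (8, 7), (9, 7), (12, 24)])
v13: WRITE a=15  (a history now [(1, 5), (3, 15), (5, 17), (8, 7), (9, 7), (12, 24), (13, 15)])
READ c @v5: history=[(2, 7)] -> pick v2 -> 7
v14: WRITE a=12  (a history now [(1, 5), (3, 15), (5, 17), (8, 7), (9, 7), (12, 24), (13, 15), (14, 12)])
v15: WRITE b=14  (b history now [(4, 15), (6, 8), (7, 9), (10, 7), (11, 17), (15, 14)])
v16: WRITE a=10  (a history now [(1, 5), (3, 15), (5, 17), (8, 7), (9, 7), (12, 24), (13, 15), (14, 12), (16, 10)])
v17: WRITE c=24  (c history now [(2, 7), (17, 24)])
READ c @v13: history=[(2, 7), (17, 24)] -> pick v2 -> 7
READ c @v10: history=[(2, 7), (17, 24)] -> pick v2 -> 7
v18: WRITE c=2  (c history now [(2, 7), (17, 24), (18, 2)])
READ b @v15: history=[(4, 15), (6, 8), (7, 9), (10, 7), (11, 17), (15, 14)] -> pick v15 -> 14
v19: WRITE a=11  (a history now [(1, 5), (3, 15), (5, 17), (8, 7), (9, 7), (12, 24), (13, 15), (14, 12), (16, 10), (19, 11)])
READ c @v9: history=[(2, 7), (17, 24), (18, 2)] -> pick v2 -> 7
v20: WRITE a=18  (a history now [(1, 5), (3, 15), (5, 17), (8, 7), (9, 7), (12, 24), (13, 15), (14, 12), (16, 10), (19, 11), (20, 18)])
v21: WRITE c=22  (c history now [(2, 7), (17, 24), (18, 2), (21, 22)])
v22: WRITE a=23  (a history now [(1, 5), (3, 15), (5, 17), (8, 7), (9, 7), (12, 24), (13, 15), (14, 12), (16, 10), (19, 11), (20, 18), (22, 23)])
Read results in order: ['7', '15', '7', '7', '7', '14', '7']
NONE count = 0

Answer: 0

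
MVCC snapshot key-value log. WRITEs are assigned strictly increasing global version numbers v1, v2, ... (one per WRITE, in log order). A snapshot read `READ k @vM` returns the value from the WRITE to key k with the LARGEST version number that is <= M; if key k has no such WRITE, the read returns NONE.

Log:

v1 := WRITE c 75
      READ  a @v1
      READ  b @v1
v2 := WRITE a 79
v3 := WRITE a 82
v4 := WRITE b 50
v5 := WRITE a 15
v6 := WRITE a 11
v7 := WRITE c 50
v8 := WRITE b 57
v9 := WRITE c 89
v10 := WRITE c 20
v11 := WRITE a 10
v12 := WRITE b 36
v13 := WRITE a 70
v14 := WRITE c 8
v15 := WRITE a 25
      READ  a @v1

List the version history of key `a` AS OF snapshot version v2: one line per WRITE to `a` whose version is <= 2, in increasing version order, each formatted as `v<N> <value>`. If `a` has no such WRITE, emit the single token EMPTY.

Scan writes for key=a with version <= 2:
  v1 WRITE c 75 -> skip
  v2 WRITE a 79 -> keep
  v3 WRITE a 82 -> drop (> snap)
  v4 WRITE b 50 -> skip
  v5 WRITE a 15 -> drop (> snap)
  v6 WRITE a 11 -> drop (> snap)
  v7 WRITE c 50 -> skip
  v8 WRITE b 57 -> skip
  v9 WRITE c 89 -> skip
  v10 WRITE c 20 -> skip
  v11 WRITE a 10 -> drop (> snap)
  v12 WRITE b 36 -> skip
  v13 WRITE a 70 -> drop (> snap)
  v14 WRITE c 8 -> skip
  v15 WRITE a 25 -> drop (> snap)
Collected: [(2, 79)]

Answer: v2 79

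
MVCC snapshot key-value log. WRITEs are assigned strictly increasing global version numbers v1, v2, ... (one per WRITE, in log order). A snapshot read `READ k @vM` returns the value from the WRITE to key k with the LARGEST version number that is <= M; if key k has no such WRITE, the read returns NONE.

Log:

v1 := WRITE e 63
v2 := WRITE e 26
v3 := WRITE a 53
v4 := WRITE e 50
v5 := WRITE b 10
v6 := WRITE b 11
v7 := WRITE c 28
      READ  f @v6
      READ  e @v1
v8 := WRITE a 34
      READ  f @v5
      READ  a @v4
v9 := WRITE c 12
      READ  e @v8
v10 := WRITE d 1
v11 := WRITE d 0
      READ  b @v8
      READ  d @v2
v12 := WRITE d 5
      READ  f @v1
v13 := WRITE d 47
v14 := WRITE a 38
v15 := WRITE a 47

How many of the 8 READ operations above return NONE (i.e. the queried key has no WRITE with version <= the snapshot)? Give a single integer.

v1: WRITE e=63  (e history now [(1, 63)])
v2: WRITE e=26  (e history now [(1, 63), (2, 26)])
v3: WRITE a=53  (a history now [(3, 53)])
v4: WRITE e=50  (e history now [(1, 63), (2, 26), (4, 50)])
v5: WRITE b=10  (b history now [(5, 10)])
v6: WRITE b=11  (b history now [(5, 10), (6, 11)])
v7: WRITE c=28  (c history now [(7, 28)])
READ f @v6: history=[] -> no version <= 6 -> NONE
READ e @v1: history=[(1, 63), (2, 26), (4, 50)] -> pick v1 -> 63
v8: WRITE a=34  (a history now [(3, 53), (8, 34)])
READ f @v5: history=[] -> no version <= 5 -> NONE
READ a @v4: history=[(3, 53), (8, 34)] -> pick v3 -> 53
v9: WRITE c=12  (c history now [(7, 28), (9, 12)])
READ e @v8: history=[(1, 63), (2, 26), (4, 50)] -> pick v4 -> 50
v10: WRITE d=1  (d history now [(10, 1)])
v11: WRITE d=0  (d history now [(10, 1), (11, 0)])
READ b @v8: history=[(5, 10), (6, 11)] -> pick v6 -> 11
READ d @v2: history=[(10, 1), (11, 0)] -> no version <= 2 -> NONE
v12: WRITE d=5  (d history now [(10, 1), (11, 0), (12, 5)])
READ f @v1: history=[] -> no version <= 1 -> NONE
v13: WRITE d=47  (d history now [(10, 1), (11, 0), (12, 5), (13, 47)])
v14: WRITE a=38  (a history now [(3, 53), (8, 34), (14, 38)])
v15: WRITE a=47  (a history now [(3, 53), (8, 34), (14, 38), (15, 47)])
Read results in order: ['NONE', '63', 'NONE', '53', '50', '11', 'NONE', 'NONE']
NONE count = 4

Answer: 4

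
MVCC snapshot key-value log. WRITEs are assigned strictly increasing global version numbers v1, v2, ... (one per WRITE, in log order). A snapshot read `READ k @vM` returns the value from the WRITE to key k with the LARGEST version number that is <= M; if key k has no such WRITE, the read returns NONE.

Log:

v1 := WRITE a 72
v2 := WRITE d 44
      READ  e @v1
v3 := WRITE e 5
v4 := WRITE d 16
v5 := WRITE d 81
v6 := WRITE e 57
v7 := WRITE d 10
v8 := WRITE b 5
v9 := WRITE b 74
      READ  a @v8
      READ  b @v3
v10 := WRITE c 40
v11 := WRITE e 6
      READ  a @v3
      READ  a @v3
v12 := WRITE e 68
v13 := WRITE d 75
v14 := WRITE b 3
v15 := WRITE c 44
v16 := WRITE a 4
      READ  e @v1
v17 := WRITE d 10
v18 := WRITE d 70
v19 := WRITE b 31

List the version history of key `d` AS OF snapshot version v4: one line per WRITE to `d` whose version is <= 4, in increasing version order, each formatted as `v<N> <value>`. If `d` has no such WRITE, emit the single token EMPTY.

Answer: v2 44
v4 16

Derivation:
Scan writes for key=d with version <= 4:
  v1 WRITE a 72 -> skip
  v2 WRITE d 44 -> keep
  v3 WRITE e 5 -> skip
  v4 WRITE d 16 -> keep
  v5 WRITE d 81 -> drop (> snap)
  v6 WRITE e 57 -> skip
  v7 WRITE d 10 -> drop (> snap)
  v8 WRITE b 5 -> skip
  v9 WRITE b 74 -> skip
  v10 WRITE c 40 -> skip
  v11 WRITE e 6 -> skip
  v12 WRITE e 68 -> skip
  v13 WRITE d 75 -> drop (> snap)
  v14 WRITE b 3 -> skip
  v15 WRITE c 44 -> skip
  v16 WRITE a 4 -> skip
  v17 WRITE d 10 -> drop (> snap)
  v18 WRITE d 70 -> drop (> snap)
  v19 WRITE b 31 -> skip
Collected: [(2, 44), (4, 16)]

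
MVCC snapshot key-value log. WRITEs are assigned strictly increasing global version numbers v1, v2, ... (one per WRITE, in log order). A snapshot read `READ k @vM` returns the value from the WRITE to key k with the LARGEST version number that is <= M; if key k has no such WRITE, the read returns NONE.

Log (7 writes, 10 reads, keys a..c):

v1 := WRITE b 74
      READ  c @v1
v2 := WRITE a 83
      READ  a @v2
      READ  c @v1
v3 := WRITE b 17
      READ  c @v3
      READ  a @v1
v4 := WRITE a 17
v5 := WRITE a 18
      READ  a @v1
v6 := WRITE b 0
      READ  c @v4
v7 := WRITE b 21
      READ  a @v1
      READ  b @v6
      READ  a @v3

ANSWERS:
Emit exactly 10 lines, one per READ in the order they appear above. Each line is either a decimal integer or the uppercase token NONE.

v1: WRITE b=74  (b history now [(1, 74)])
READ c @v1: history=[] -> no version <= 1 -> NONE
v2: WRITE a=83  (a history now [(2, 83)])
READ a @v2: history=[(2, 83)] -> pick v2 -> 83
READ c @v1: history=[] -> no version <= 1 -> NONE
v3: WRITE b=17  (b history now [(1, 74), (3, 17)])
READ c @v3: history=[] -> no version <= 3 -> NONE
READ a @v1: history=[(2, 83)] -> no version <= 1 -> NONE
v4: WRITE a=17  (a history now [(2, 83), (4, 17)])
v5: WRITE a=18  (a history now [(2, 83), (4, 17), (5, 18)])
READ a @v1: history=[(2, 83), (4, 17), (5, 18)] -> no version <= 1 -> NONE
v6: WRITE b=0  (b history now [(1, 74), (3, 17), (6, 0)])
READ c @v4: history=[] -> no version <= 4 -> NONE
v7: WRITE b=21  (b history now [(1, 74), (3, 17), (6, 0), (7, 21)])
READ a @v1: history=[(2, 83), (4, 17), (5, 18)] -> no version <= 1 -> NONE
READ b @v6: history=[(1, 74), (3, 17), (6, 0), (7, 21)] -> pick v6 -> 0
READ a @v3: history=[(2, 83), (4, 17), (5, 18)] -> pick v2 -> 83

Answer: NONE
83
NONE
NONE
NONE
NONE
NONE
NONE
0
83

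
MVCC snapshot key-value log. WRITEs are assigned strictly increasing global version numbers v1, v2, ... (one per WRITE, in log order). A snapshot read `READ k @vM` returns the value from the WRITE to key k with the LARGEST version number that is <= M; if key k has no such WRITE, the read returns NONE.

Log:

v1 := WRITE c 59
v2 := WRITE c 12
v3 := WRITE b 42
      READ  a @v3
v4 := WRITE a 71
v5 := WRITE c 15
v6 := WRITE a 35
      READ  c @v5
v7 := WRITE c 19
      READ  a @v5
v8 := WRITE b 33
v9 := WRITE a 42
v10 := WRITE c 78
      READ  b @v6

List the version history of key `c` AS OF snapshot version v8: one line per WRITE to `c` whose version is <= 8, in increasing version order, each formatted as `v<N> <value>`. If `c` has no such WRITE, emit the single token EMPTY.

Answer: v1 59
v2 12
v5 15
v7 19

Derivation:
Scan writes for key=c with version <= 8:
  v1 WRITE c 59 -> keep
  v2 WRITE c 12 -> keep
  v3 WRITE b 42 -> skip
  v4 WRITE a 71 -> skip
  v5 WRITE c 15 -> keep
  v6 WRITE a 35 -> skip
  v7 WRITE c 19 -> keep
  v8 WRITE b 33 -> skip
  v9 WRITE a 42 -> skip
  v10 WRITE c 78 -> drop (> snap)
Collected: [(1, 59), (2, 12), (5, 15), (7, 19)]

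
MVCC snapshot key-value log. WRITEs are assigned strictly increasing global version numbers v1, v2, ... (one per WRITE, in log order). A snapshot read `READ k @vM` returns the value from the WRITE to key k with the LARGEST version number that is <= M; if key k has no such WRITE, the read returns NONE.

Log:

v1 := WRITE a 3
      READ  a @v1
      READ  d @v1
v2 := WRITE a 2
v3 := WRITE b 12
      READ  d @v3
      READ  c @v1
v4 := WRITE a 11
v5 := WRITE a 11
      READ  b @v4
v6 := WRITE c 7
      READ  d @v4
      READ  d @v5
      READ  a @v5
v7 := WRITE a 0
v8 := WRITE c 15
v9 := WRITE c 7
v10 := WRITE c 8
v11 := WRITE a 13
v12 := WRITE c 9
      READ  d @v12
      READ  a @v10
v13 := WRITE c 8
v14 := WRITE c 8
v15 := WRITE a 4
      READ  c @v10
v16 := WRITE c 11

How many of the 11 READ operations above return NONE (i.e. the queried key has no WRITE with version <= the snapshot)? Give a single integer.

v1: WRITE a=3  (a history now [(1, 3)])
READ a @v1: history=[(1, 3)] -> pick v1 -> 3
READ d @v1: history=[] -> no version <= 1 -> NONE
v2: WRITE a=2  (a history now [(1, 3), (2, 2)])
v3: WRITE b=12  (b history now [(3, 12)])
READ d @v3: history=[] -> no version <= 3 -> NONE
READ c @v1: history=[] -> no version <= 1 -> NONE
v4: WRITE a=11  (a history now [(1, 3), (2, 2), (4, 11)])
v5: WRITE a=11  (a history now [(1, 3), (2, 2), (4, 11), (5, 11)])
READ b @v4: history=[(3, 12)] -> pick v3 -> 12
v6: WRITE c=7  (c history now [(6, 7)])
READ d @v4: history=[] -> no version <= 4 -> NONE
READ d @v5: history=[] -> no version <= 5 -> NONE
READ a @v5: history=[(1, 3), (2, 2), (4, 11), (5, 11)] -> pick v5 -> 11
v7: WRITE a=0  (a history now [(1, 3), (2, 2), (4, 11), (5, 11), (7, 0)])
v8: WRITE c=15  (c history now [(6, 7), (8, 15)])
v9: WRITE c=7  (c history now [(6, 7), (8, 15), (9, 7)])
v10: WRITE c=8  (c history now [(6, 7), (8, 15), (9, 7), (10, 8)])
v11: WRITE a=13  (a history now [(1, 3), (2, 2), (4, 11), (5, 11), (7, 0), (11, 13)])
v12: WRITE c=9  (c history now [(6, 7), (8, 15), (9, 7), (10, 8), (12, 9)])
READ d @v12: history=[] -> no version <= 12 -> NONE
READ a @v10: history=[(1, 3), (2, 2), (4, 11), (5, 11), (7, 0), (11, 13)] -> pick v7 -> 0
v13: WRITE c=8  (c history now [(6, 7), (8, 15), (9, 7), (10, 8), (12, 9), (13, 8)])
v14: WRITE c=8  (c history now [(6, 7), (8, 15), (9, 7), (10, 8), (12, 9), (13, 8), (14, 8)])
v15: WRITE a=4  (a history now [(1, 3), (2, 2), (4, 11), (5, 11), (7, 0), (11, 13), (15, 4)])
READ c @v10: history=[(6, 7), (8, 15), (9, 7), (10, 8), (12, 9), (13, 8), (14, 8)] -> pick v10 -> 8
v16: WRITE c=11  (c history now [(6, 7), (8, 15), (9, 7), (10, 8), (12, 9), (13, 8), (14, 8), (16, 11)])
Read results in order: ['3', 'NONE', 'NONE', 'NONE', '12', 'NONE', 'NONE', '11', 'NONE', '0', '8']
NONE count = 6

Answer: 6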